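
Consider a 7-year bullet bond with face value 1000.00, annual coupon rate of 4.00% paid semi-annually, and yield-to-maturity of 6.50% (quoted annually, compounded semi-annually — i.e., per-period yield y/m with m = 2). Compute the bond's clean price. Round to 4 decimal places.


Answer: Price = 861.1755

Derivation:
Coupon per period c = face * coupon_rate / m = 20.000000
Periods per year m = 2; per-period yield y/m = 0.032500
Number of cashflows N = 14
Cashflows (t years, CF_t, discount factor 1/(1+y/m)^(m*t), PV):
  t = 0.5000: CF_t = 20.000000, DF = 0.968523, PV = 19.370460
  t = 1.0000: CF_t = 20.000000, DF = 0.938037, PV = 18.760736
  t = 1.5000: CF_t = 20.000000, DF = 0.908510, PV = 18.170204
  t = 2.0000: CF_t = 20.000000, DF = 0.879913, PV = 17.598261
  t = 2.5000: CF_t = 20.000000, DF = 0.852216, PV = 17.044321
  t = 3.0000: CF_t = 20.000000, DF = 0.825391, PV = 16.507817
  t = 3.5000: CF_t = 20.000000, DF = 0.799410, PV = 15.988200
  t = 4.0000: CF_t = 20.000000, DF = 0.774247, PV = 15.484940
  t = 4.5000: CF_t = 20.000000, DF = 0.749876, PV = 14.997520
  t = 5.0000: CF_t = 20.000000, DF = 0.726272, PV = 14.525443
  t = 5.5000: CF_t = 20.000000, DF = 0.703411, PV = 14.068226
  t = 6.0000: CF_t = 20.000000, DF = 0.681270, PV = 13.625400
  t = 6.5000: CF_t = 20.000000, DF = 0.659826, PV = 13.196514
  t = 7.0000: CF_t = 1020.000000, DF = 0.639056, PV = 651.837478
Price P = sum_t PV_t = 861.175520


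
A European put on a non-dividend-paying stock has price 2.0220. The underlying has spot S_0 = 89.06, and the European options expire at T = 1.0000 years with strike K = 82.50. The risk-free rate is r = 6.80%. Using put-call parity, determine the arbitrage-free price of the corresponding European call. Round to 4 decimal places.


Put-call parity: C - P = S_0 * exp(-qT) - K * exp(-rT).
S_0 * exp(-qT) = 89.0600 * 1.00000000 = 89.06000000
K * exp(-rT) = 82.5000 * 0.93426047 = 77.07648907
C = P + S*exp(-qT) - K*exp(-rT)
C = 2.0220 + 89.06000000 - 77.07648907 = 14.0055

Answer: Call price = 14.0055


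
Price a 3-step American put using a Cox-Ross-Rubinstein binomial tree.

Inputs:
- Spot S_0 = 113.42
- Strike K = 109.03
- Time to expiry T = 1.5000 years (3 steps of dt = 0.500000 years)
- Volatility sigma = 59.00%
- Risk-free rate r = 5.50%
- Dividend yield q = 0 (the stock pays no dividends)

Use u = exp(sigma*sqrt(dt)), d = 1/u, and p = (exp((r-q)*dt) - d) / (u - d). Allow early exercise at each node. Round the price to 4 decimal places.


dt = T/N = 0.500000
u = exp(sigma*sqrt(dt)) = 1.517695; d = 1/u = 0.658894
p = (exp((r-q)*dt) - d) / (u - d) = 0.429654
Discount per step: exp(-r*dt) = 0.972875
Stock lattice S(k, i) with i counting down-moves:
  k=0: S(0,0) = 113.4200
  k=1: S(1,0) = 172.1370; S(1,1) = 74.7317
  k=2: S(2,0) = 261.2516; S(2,1) = 113.4200; S(2,2) = 49.2403
  k=3: S(3,0) = 396.5003; S(3,1) = 172.1370; S(3,2) = 74.7317; S(3,3) = 32.4441
Terminal payoffs V(N, i) = max(K - S_T, 0):
  V(3,0) = 0.000000; V(3,1) = 0.000000; V(3,2) = 34.298272; V(3,3) = 76.585896
Backward induction: V(k, i) = exp(-r*dt) * [p * V(k+1, i) + (1-p) * V(k+1, i+1)]; then take max(V_cont, immediate exercise) for American.
  V(2,0) = exp(-r*dt) * [p*0.000000 + (1-p)*0.000000] = 0.000000; exercise = 0.000000; V(2,0) = max -> 0.000000
  V(2,1) = exp(-r*dt) * [p*0.000000 + (1-p)*34.298272] = 19.031248; exercise = 0.000000; V(2,1) = max -> 19.031248
  V(2,2) = exp(-r*dt) * [p*34.298272 + (1-p)*76.585896] = 56.832259; exercise = 59.789732; V(2,2) = max -> 59.789732
  V(1,0) = exp(-r*dt) * [p*0.000000 + (1-p)*19.031248] = 10.559961; exercise = 0.000000; V(1,0) = max -> 10.559961
  V(1,1) = exp(-r*dt) * [p*19.031248 + (1-p)*59.789732] = 41.130877; exercise = 34.298272; V(1,1) = max -> 41.130877
  V(0,0) = exp(-r*dt) * [p*10.559961 + (1-p)*41.130877] = 27.236550; exercise = 0.000000; V(0,0) = max -> 27.236550

Answer: Price = V(0,0) = 27.2366


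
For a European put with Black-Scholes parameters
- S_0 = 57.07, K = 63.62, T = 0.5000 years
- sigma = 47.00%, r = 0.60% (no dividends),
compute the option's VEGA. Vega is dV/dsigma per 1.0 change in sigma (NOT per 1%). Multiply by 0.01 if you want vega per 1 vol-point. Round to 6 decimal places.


Answer: Vega = 15.914907

Derivation:
d1 = -0.1517249605; d2 = -0.4840651477
phi(d1) = 0.3943766882; exp(-qT) = 1.0000000000; exp(-rT) = 0.9970044955
Vega = S * exp(-qT) * phi(d1) * sqrt(T) = 57.0700 * 1.0000000000 * 0.3943766882 * 0.7071067812 = 15.914907


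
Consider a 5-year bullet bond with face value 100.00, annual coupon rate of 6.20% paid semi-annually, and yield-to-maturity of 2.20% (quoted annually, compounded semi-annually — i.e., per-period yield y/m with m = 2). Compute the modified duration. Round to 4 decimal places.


Coupon per period c = face * coupon_rate / m = 3.100000
Periods per year m = 2; per-period yield y/m = 0.011000
Number of cashflows N = 10
Cashflows (t years, CF_t, discount factor 1/(1+y/m)^(m*t), PV):
  t = 0.5000: CF_t = 3.100000, DF = 0.989120, PV = 3.066271
  t = 1.0000: CF_t = 3.100000, DF = 0.978358, PV = 3.032909
  t = 1.5000: CF_t = 3.100000, DF = 0.967713, PV = 2.999910
  t = 2.0000: CF_t = 3.100000, DF = 0.957184, PV = 2.967270
  t = 2.5000: CF_t = 3.100000, DF = 0.946769, PV = 2.934985
  t = 3.0000: CF_t = 3.100000, DF = 0.936468, PV = 2.903052
  t = 3.5000: CF_t = 3.100000, DF = 0.926279, PV = 2.871466
  t = 4.0000: CF_t = 3.100000, DF = 0.916201, PV = 2.840223
  t = 4.5000: CF_t = 3.100000, DF = 0.906232, PV = 2.809321
  t = 5.0000: CF_t = 103.100000, DF = 0.896372, PV = 92.415988
Price P = sum_t PV_t = 118.841394
First compute Macaulay numerator sum_t t * PV_t:
  t * PV_t at t = 0.5000: 1.533136
  t * PV_t at t = 1.0000: 3.032909
  t * PV_t at t = 1.5000: 4.499865
  t * PV_t at t = 2.0000: 5.934540
  t * PV_t at t = 2.5000: 7.337463
  t * PV_t at t = 3.0000: 8.709155
  t * PV_t at t = 3.5000: 10.050129
  t * PV_t at t = 4.0000: 11.360892
  t * PV_t at t = 4.5000: 12.641942
  t * PV_t at t = 5.0000: 462.079938
Macaulay duration D = 527.179970 / 118.841394 = 4.435996
Modified duration = D / (1 + y/m) = 4.435996 / (1 + 0.011000) = 4.387731

Answer: Modified duration = 4.3877


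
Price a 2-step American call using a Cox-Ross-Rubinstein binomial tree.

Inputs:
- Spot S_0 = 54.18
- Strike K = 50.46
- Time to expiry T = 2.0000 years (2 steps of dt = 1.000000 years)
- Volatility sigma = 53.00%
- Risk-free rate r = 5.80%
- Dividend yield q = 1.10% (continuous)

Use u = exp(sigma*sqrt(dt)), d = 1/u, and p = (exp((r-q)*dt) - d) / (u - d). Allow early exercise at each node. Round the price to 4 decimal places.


dt = T/N = 1.000000
u = exp(sigma*sqrt(dt)) = 1.698932; d = 1/u = 0.588605
p = (exp((r-q)*dt) - d) / (u - d) = 0.413857
Discount per step: exp(-r*dt) = 0.943650
Stock lattice S(k, i) with i counting down-moves:
  k=0: S(0,0) = 54.1800
  k=1: S(1,0) = 92.0482; S(1,1) = 31.8906
  k=2: S(2,0) = 156.3836; S(2,1) = 54.1800; S(2,2) = 18.7710
Terminal payoffs V(N, i) = max(S_T - K, 0):
  V(2,0) = 105.923580; V(2,1) = 3.720000; V(2,2) = 0.000000
Backward induction: V(k, i) = exp(-r*dt) * [p * V(k+1, i) + (1-p) * V(k+1, i+1)]; then take max(V_cont, immediate exercise) for American.
  V(1,0) = exp(-r*dt) * [p*105.923580 + (1-p)*3.720000] = 43.424595; exercise = 41.588152; V(1,0) = max -> 43.424595
  V(1,1) = exp(-r*dt) * [p*3.720000 + (1-p)*0.000000] = 1.452795; exercise = 0.000000; V(1,1) = max -> 1.452795
  V(0,0) = exp(-r*dt) * [p*43.424595 + (1-p)*1.452795] = 17.762445; exercise = 3.720000; V(0,0) = max -> 17.762445

Answer: Price = V(0,0) = 17.7624


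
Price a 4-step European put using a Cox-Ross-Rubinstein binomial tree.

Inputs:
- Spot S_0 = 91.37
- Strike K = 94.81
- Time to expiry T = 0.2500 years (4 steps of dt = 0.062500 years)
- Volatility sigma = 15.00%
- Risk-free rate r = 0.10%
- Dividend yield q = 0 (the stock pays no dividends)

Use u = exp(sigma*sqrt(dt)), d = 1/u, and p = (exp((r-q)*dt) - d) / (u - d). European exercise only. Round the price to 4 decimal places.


Answer: Price = V(0,0) = 4.9655

Derivation:
dt = T/N = 0.062500
u = exp(sigma*sqrt(dt)) = 1.038212; d = 1/u = 0.963194
p = (exp((r-q)*dt) - d) / (u - d) = 0.491459
Discount per step: exp(-r*dt) = 0.999938
Stock lattice S(k, i) with i counting down-moves:
  k=0: S(0,0) = 91.3700
  k=1: S(1,0) = 94.8614; S(1,1) = 88.0071
  k=2: S(2,0) = 98.4863; S(2,1) = 91.3700; S(2,2) = 84.7679
  k=3: S(3,0) = 102.2496; S(3,1) = 94.8614; S(3,2) = 88.0071; S(3,3) = 81.6480
  k=4: S(4,0) = 106.1568; S(4,1) = 98.4863; S(4,2) = 91.3700; S(4,3) = 84.7679; S(4,4) = 78.6429
Terminal payoffs V(N, i) = max(K - S_T, 0):
  V(4,0) = 0.000000; V(4,1) = 0.000000; V(4,2) = 3.440000; V(4,3) = 10.042078; V(4,4) = 16.167112
Backward induction: V(k, i) = exp(-r*dt) * [p * V(k+1, i) + (1-p) * V(k+1, i+1)].
  V(3,0) = exp(-r*dt) * [p*0.000000 + (1-p)*0.000000] = 0.000000
  V(3,1) = exp(-r*dt) * [p*0.000000 + (1-p)*3.440000] = 1.749271
  V(3,2) = exp(-r*dt) * [p*3.440000 + (1-p)*10.042078] = 6.797001
  V(3,3) = exp(-r*dt) * [p*10.042078 + (1-p)*16.167112] = 13.156085
  V(2,0) = exp(-r*dt) * [p*0.000000 + (1-p)*1.749271] = 0.889520
  V(2,1) = exp(-r*dt) * [p*1.749271 + (1-p)*6.797001] = 4.315977
  V(2,2) = exp(-r*dt) * [p*6.797001 + (1-p)*13.156085] = 10.030227
  V(1,0) = exp(-r*dt) * [p*0.889520 + (1-p)*4.315977] = 2.631849
  V(1,1) = exp(-r*dt) * [p*4.315977 + (1-p)*10.030227] = 7.221455
  V(0,0) = exp(-r*dt) * [p*2.631849 + (1-p)*7.221455] = 4.965540


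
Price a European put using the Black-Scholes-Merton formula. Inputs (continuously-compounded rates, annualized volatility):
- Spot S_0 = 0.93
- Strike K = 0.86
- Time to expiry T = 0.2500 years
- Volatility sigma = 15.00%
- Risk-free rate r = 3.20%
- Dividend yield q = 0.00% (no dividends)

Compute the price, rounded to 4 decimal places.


Answer: Price = 0.0041

Derivation:
d1 = (ln(S/K) + (r - q + 0.5*sigma^2) * T) / (sigma * sqrt(T)) = 1.18752929
d2 = d1 - sigma * sqrt(T) = 1.11252929
exp(-rT) = 0.99203191; exp(-qT) = 1.00000000
P = K * exp(-rT) * N(-d2) - S_0 * exp(-qT) * N(-d1)
N(-d1) = 0.11750945; N(-d2) = 0.13295532
P = 0.8600 * 0.99203191 * 0.13295532 - 0.9300 * 1.00000000 * 0.11750945 = 0.0041


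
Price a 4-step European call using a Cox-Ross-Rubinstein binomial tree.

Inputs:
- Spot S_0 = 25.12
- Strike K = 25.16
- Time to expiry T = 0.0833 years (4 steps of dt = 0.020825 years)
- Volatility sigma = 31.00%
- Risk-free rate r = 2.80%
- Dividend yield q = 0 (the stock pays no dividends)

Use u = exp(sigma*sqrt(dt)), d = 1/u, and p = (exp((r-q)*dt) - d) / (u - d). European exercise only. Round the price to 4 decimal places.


Answer: Price = V(0,0) = 0.8589

Derivation:
dt = T/N = 0.020825
u = exp(sigma*sqrt(dt)) = 1.045751; d = 1/u = 0.956250
p = (exp((r-q)*dt) - d) / (u - d) = 0.495335
Discount per step: exp(-r*dt) = 0.999417
Stock lattice S(k, i) with i counting down-moves:
  k=0: S(0,0) = 25.1200
  k=1: S(1,0) = 26.2693; S(1,1) = 24.0210
  k=2: S(2,0) = 27.4711; S(2,1) = 25.1200; S(2,2) = 22.9701
  k=3: S(3,0) = 28.7280; S(3,1) = 26.2693; S(3,2) = 24.0210; S(3,3) = 21.9652
  k=4: S(4,0) = 30.0423; S(4,1) = 27.4711; S(4,2) = 25.1200; S(4,3) = 22.9701; S(4,4) = 21.0042
Terminal payoffs V(N, i) = max(S_T - K, 0):
  V(4,0) = 4.882322; V(4,1) = 2.311133; V(4,2) = 0.000000; V(4,3) = 0.000000; V(4,4) = 0.000000
Backward induction: V(k, i) = exp(-r*dt) * [p * V(k+1, i) + (1-p) * V(k+1, i+1)].
  V(3,0) = exp(-r*dt) * [p*4.882322 + (1-p)*2.311133] = 3.582643
  V(3,1) = exp(-r*dt) * [p*2.311133 + (1-p)*0.000000] = 1.144117
  V(3,2) = exp(-r*dt) * [p*0.000000 + (1-p)*0.000000] = 0.000000
  V(3,3) = exp(-r*dt) * [p*0.000000 + (1-p)*0.000000] = 0.000000
  V(2,0) = exp(-r*dt) * [p*3.582643 + (1-p)*1.144117] = 2.350633
  V(2,1) = exp(-r*dt) * [p*1.144117 + (1-p)*0.000000] = 0.566391
  V(2,2) = exp(-r*dt) * [p*0.000000 + (1-p)*0.000000] = 0.000000
  V(1,0) = exp(-r*dt) * [p*2.350633 + (1-p)*0.566391] = 1.449343
  V(1,1) = exp(-r*dt) * [p*0.566391 + (1-p)*0.000000] = 0.280390
  V(0,0) = exp(-r*dt) * [p*1.449343 + (1-p)*0.280390] = 0.858912


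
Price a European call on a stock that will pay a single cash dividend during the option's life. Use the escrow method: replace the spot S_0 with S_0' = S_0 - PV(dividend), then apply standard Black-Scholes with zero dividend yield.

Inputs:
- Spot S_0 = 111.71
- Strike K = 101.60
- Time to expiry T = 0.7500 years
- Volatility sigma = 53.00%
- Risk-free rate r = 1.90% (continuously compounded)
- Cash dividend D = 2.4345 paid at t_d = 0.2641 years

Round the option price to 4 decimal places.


Answer: Price = 23.9077

Derivation:
PV(D) = D * exp(-r * t_d) = 2.4345 * 0.99499467 = 2.42231452
S_0' = S_0 - PV(D) = 111.7100 - 2.42231452 = 109.28768548
d1 = (ln(S_0'/K) + (r + sigma^2/2)*T) / (sigma*sqrt(T)) = 0.41945627
d2 = d1 - sigma*sqrt(T) = -0.03953719
exp(-rT) = 0.98585105
N(d1) = 0.66255865; N(d2) = 0.48423105
C = S_0' * N(d1) - K * exp(-rT) * N(d2) = 109.28768548 * 0.66255865 - 101.6000 * 0.98585105 * 0.48423105 = 23.9077


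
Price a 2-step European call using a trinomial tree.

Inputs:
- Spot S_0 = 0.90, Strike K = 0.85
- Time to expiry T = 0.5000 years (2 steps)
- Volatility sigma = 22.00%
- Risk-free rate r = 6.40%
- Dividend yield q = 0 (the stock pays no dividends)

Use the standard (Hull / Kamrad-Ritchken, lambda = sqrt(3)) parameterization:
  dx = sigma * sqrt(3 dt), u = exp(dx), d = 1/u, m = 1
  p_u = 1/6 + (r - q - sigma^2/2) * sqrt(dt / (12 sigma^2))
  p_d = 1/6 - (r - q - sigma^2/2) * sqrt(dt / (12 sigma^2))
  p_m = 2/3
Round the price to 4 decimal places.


Answer: Price = V(0,0) = 0.1004

Derivation:
dt = T/N = 0.250000; dx = sigma*sqrt(3*dt) = 0.190526
u = exp(dx) = 1.209885; d = 1/u = 0.826525
p_u = 0.192779, p_m = 0.666667, p_d = 0.140555
Discount per step: exp(-r*dt) = 0.984127
Stock lattice S(k, j) with j the centered position index:
  k=0: S(0,+0) = 0.9000
  k=1: S(1,-1) = 0.7439; S(1,+0) = 0.9000; S(1,+1) = 1.0889
  k=2: S(2,-2) = 0.6148; S(2,-1) = 0.7439; S(2,+0) = 0.9000; S(2,+1) = 1.0889; S(2,+2) = 1.3174
Terminal payoffs V(N, j) = max(S_T - K, 0):
  V(2,-2) = 0.000000; V(2,-1) = 0.000000; V(2,+0) = 0.050000; V(2,+1) = 0.238897; V(2,+2) = 0.467440
Backward induction: V(k, j) = exp(-r*dt) * [p_u * V(k+1, j+1) + p_m * V(k+1, j) + p_d * V(k+1, j-1)]
  V(1,-1) = exp(-r*dt) * [p_u*0.050000 + p_m*0.000000 + p_d*0.000000] = 0.009486
  V(1,+0) = exp(-r*dt) * [p_u*0.238897 + p_m*0.050000 + p_d*0.000000] = 0.078127
  V(1,+1) = exp(-r*dt) * [p_u*0.467440 + p_m*0.238897 + p_d*0.050000] = 0.252335
  V(0,+0) = exp(-r*dt) * [p_u*0.252335 + p_m*0.078127 + p_d*0.009486] = 0.100443


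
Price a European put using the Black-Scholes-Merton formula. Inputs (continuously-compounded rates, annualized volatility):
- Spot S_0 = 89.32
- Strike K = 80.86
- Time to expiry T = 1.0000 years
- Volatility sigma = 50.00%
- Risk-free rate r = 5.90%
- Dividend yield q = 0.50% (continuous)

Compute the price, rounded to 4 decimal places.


d1 = (ln(S/K) + (r - q + 0.5*sigma^2) * T) / (sigma * sqrt(T)) = 0.55701233
d2 = d1 - sigma * sqrt(T) = 0.05701233
exp(-rT) = 0.94270677; exp(-qT) = 0.99501248
P = K * exp(-rT) * N(-d2) - S_0 * exp(-qT) * N(-d1)
N(-d1) = 0.28875950; N(-d2) = 0.47726769
P = 80.8600 * 0.94270677 * 0.47726769 - 89.3200 * 0.99501248 * 0.28875950 = 10.7175

Answer: Price = 10.7175


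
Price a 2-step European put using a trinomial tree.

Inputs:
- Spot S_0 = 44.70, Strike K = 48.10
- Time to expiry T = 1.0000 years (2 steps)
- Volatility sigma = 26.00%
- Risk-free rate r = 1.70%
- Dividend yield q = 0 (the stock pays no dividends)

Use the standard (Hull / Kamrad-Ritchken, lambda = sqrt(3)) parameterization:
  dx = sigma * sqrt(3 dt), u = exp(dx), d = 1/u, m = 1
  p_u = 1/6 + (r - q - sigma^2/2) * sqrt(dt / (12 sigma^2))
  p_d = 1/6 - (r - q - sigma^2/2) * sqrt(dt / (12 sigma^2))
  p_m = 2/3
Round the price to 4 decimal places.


dt = T/N = 0.500000; dx = sigma*sqrt(3*dt) = 0.318434
u = exp(dx) = 1.374972; d = 1/u = 0.727287
p_u = 0.153477, p_m = 0.666667, p_d = 0.179856
Discount per step: exp(-r*dt) = 0.991536
Stock lattice S(k, j) with j the centered position index:
  k=0: S(0,+0) = 44.7000
  k=1: S(1,-1) = 32.5097; S(1,+0) = 44.7000; S(1,+1) = 61.4613
  k=2: S(2,-2) = 23.6439; S(2,-1) = 32.5097; S(2,+0) = 44.7000; S(2,+1) = 61.4613; S(2,+2) = 84.5075
Terminal payoffs V(N, j) = max(K - S_T, 0):
  V(2,-2) = 24.456076; V(2,-1) = 15.590257; V(2,+0) = 3.400000; V(2,+1) = 0.000000; V(2,+2) = 0.000000
Backward induction: V(k, j) = exp(-r*dt) * [p_u * V(k+1, j+1) + p_m * V(k+1, j) + p_d * V(k+1, j-1)]
  V(1,-1) = exp(-r*dt) * [p_u*3.400000 + p_m*15.590257 + p_d*24.456076] = 15.184288
  V(1,+0) = exp(-r*dt) * [p_u*0.000000 + p_m*3.400000 + p_d*15.590257] = 5.027753
  V(1,+1) = exp(-r*dt) * [p_u*0.000000 + p_m*0.000000 + p_d*3.400000] = 0.606335
  V(0,+0) = exp(-r*dt) * [p_u*0.606335 + p_m*5.027753 + p_d*15.184288] = 6.123610

Answer: Price = V(0,0) = 6.1236


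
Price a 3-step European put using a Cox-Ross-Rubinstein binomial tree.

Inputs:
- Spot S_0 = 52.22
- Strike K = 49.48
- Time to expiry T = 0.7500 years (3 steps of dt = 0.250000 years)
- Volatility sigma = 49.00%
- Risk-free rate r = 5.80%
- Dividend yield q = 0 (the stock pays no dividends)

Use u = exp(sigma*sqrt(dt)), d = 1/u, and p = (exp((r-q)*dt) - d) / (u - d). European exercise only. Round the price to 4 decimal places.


dt = T/N = 0.250000
u = exp(sigma*sqrt(dt)) = 1.277621; d = 1/u = 0.782705
p = (exp((r-q)*dt) - d) / (u - d) = 0.468566
Discount per step: exp(-r*dt) = 0.985605
Stock lattice S(k, i) with i counting down-moves:
  k=0: S(0,0) = 52.2200
  k=1: S(1,0) = 66.7174; S(1,1) = 40.8728
  k=2: S(2,0) = 85.2396; S(2,1) = 52.2200; S(2,2) = 31.9914
  k=3: S(3,0) = 108.9039; S(3,1) = 66.7174; S(3,2) = 40.8728; S(3,3) = 25.0398
Terminal payoffs V(N, i) = max(K - S_T, 0):
  V(3,0) = 0.000000; V(3,1) = 0.000000; V(3,2) = 8.607169; V(3,3) = 24.440225
Backward induction: V(k, i) = exp(-r*dt) * [p * V(k+1, i) + (1-p) * V(k+1, i+1)].
  V(2,0) = exp(-r*dt) * [p*0.000000 + (1-p)*0.000000] = 0.000000
  V(2,1) = exp(-r*dt) * [p*0.000000 + (1-p)*8.607169] = 4.508297
  V(2,2) = exp(-r*dt) * [p*8.607169 + (1-p)*24.440225] = 16.776366
  V(1,0) = exp(-r*dt) * [p*0.000000 + (1-p)*4.508297] = 2.361374
  V(1,1) = exp(-r*dt) * [p*4.508297 + (1-p)*16.776366] = 10.869216
  V(0,0) = exp(-r*dt) * [p*2.361374 + (1-p)*10.869216] = 6.783652

Answer: Price = V(0,0) = 6.7837


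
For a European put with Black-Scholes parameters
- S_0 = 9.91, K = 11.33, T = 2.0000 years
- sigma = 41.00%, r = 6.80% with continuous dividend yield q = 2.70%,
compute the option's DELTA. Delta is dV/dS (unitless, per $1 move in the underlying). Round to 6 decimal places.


d1 = 0.2003876345; d2 = -0.3794399260
phi(d1) = 0.3910123494; exp(-qT) = 0.9474321065; exp(-rT) = 0.8728426325
N(-d1) = 0.4205887148
Delta = -exp(-qT) * N(-d1) = -0.9474321065 * 0.4205887148 = -0.398479

Answer: Delta = -0.398479


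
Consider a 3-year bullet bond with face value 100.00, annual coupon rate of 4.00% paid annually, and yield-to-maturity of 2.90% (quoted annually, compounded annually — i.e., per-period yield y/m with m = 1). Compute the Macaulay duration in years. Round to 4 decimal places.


Coupon per period c = face * coupon_rate / m = 4.000000
Periods per year m = 1; per-period yield y/m = 0.029000
Number of cashflows N = 3
Cashflows (t years, CF_t, discount factor 1/(1+y/m)^(m*t), PV):
  t = 1.0000: CF_t = 4.000000, DF = 0.971817, PV = 3.887269
  t = 2.0000: CF_t = 4.000000, DF = 0.944429, PV = 3.777715
  t = 3.0000: CF_t = 104.000000, DF = 0.917812, PV = 95.452480
Price P = sum_t PV_t = 103.117464
Macaulay numerator sum_t t * PV_t:
  t * PV_t at t = 1.0000: 3.887269
  t * PV_t at t = 2.0000: 7.555431
  t * PV_t at t = 3.0000: 286.357439
Macaulay duration D = (sum_t t * PV_t) / P = 297.800139 / 103.117464 = 2.887970

Answer: Macaulay duration = 2.8880 years


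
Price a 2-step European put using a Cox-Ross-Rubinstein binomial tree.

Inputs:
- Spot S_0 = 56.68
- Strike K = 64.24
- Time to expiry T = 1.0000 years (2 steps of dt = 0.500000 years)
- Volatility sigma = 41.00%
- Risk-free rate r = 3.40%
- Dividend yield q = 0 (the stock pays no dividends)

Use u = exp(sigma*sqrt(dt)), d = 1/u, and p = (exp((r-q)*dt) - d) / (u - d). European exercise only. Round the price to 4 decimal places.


dt = T/N = 0.500000
u = exp(sigma*sqrt(dt)) = 1.336312; d = 1/u = 0.748328
p = (exp((r-q)*dt) - d) / (u - d) = 0.457184
Discount per step: exp(-r*dt) = 0.983144
Stock lattice S(k, i) with i counting down-moves:
  k=0: S(0,0) = 56.6800
  k=1: S(1,0) = 75.7422; S(1,1) = 42.4152
  k=2: S(2,0) = 101.2152; S(2,1) = 56.6800; S(2,2) = 31.7405
Terminal payoffs V(N, i) = max(K - S_T, 0):
  V(2,0) = 0.000000; V(2,1) = 7.560000; V(2,2) = 32.499488
Backward induction: V(k, i) = exp(-r*dt) * [p * V(k+1, i) + (1-p) * V(k+1, i+1)].
  V(1,0) = exp(-r*dt) * [p*0.000000 + (1-p)*7.560000] = 4.034512
  V(1,1) = exp(-r*dt) * [p*7.560000 + (1-p)*32.499488] = 20.741914
  V(0,0) = exp(-r*dt) * [p*4.034512 + (1-p)*20.741914] = 12.882672

Answer: Price = V(0,0) = 12.8827


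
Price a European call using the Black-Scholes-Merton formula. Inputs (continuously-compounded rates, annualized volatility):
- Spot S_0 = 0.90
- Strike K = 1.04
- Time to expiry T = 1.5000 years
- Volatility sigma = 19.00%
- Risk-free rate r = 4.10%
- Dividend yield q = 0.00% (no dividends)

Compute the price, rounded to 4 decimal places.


d1 = (ln(S/K) + (r - q + 0.5*sigma^2) * T) / (sigma * sqrt(T)) = -0.24067839
d2 = d1 - sigma * sqrt(T) = -0.47337992
exp(-rT) = 0.94035295; exp(-qT) = 1.00000000
C = S_0 * exp(-qT) * N(d1) - K * exp(-rT) * N(d2)
N(d1) = 0.40490219; N(d2) = 0.31797108
C = 0.9000 * 1.00000000 * 0.40490219 - 1.0400 * 0.94035295 * 0.31797108 = 0.0534

Answer: Price = 0.0534


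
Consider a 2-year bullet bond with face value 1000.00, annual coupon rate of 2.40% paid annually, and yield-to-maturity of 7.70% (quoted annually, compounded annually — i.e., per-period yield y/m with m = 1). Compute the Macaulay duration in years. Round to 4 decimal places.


Answer: Macaulay duration = 1.9754 years

Derivation:
Coupon per period c = face * coupon_rate / m = 24.000000
Periods per year m = 1; per-period yield y/m = 0.077000
Number of cashflows N = 2
Cashflows (t years, CF_t, discount factor 1/(1+y/m)^(m*t), PV):
  t = 1.0000: CF_t = 24.000000, DF = 0.928505, PV = 22.284123
  t = 2.0000: CF_t = 1024.000000, DF = 0.862122, PV = 882.812655
Price P = sum_t PV_t = 905.096777
Macaulay numerator sum_t t * PV_t:
  t * PV_t at t = 1.0000: 22.284123
  t * PV_t at t = 2.0000: 1765.625310
Macaulay duration D = (sum_t t * PV_t) / P = 1787.909432 / 905.096777 = 1.975379


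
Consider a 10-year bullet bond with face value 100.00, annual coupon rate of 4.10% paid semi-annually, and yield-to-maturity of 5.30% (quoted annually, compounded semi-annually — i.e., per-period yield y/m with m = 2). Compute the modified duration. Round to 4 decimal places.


Coupon per period c = face * coupon_rate / m = 2.050000
Periods per year m = 2; per-period yield y/m = 0.026500
Number of cashflows N = 20
Cashflows (t years, CF_t, discount factor 1/(1+y/m)^(m*t), PV):
  t = 0.5000: CF_t = 2.050000, DF = 0.974184, PV = 1.997077
  t = 1.0000: CF_t = 2.050000, DF = 0.949035, PV = 1.945521
  t = 1.5000: CF_t = 2.050000, DF = 0.924535, PV = 1.895296
  t = 2.0000: CF_t = 2.050000, DF = 0.900667, PV = 1.846367
  t = 2.5000: CF_t = 2.050000, DF = 0.877415, PV = 1.798701
  t = 3.0000: CF_t = 2.050000, DF = 0.854764, PV = 1.752266
  t = 3.5000: CF_t = 2.050000, DF = 0.832698, PV = 1.707030
  t = 4.0000: CF_t = 2.050000, DF = 0.811201, PV = 1.662962
  t = 4.5000: CF_t = 2.050000, DF = 0.790259, PV = 1.620031
  t = 5.0000: CF_t = 2.050000, DF = 0.769858, PV = 1.578208
  t = 5.5000: CF_t = 2.050000, DF = 0.749983, PV = 1.537465
  t = 6.0000: CF_t = 2.050000, DF = 0.730622, PV = 1.497774
  t = 6.5000: CF_t = 2.050000, DF = 0.711760, PV = 1.459108
  t = 7.0000: CF_t = 2.050000, DF = 0.693385, PV = 1.421440
  t = 7.5000: CF_t = 2.050000, DF = 0.675485, PV = 1.384744
  t = 8.0000: CF_t = 2.050000, DF = 0.658047, PV = 1.348996
  t = 8.5000: CF_t = 2.050000, DF = 0.641059, PV = 1.314170
  t = 9.0000: CF_t = 2.050000, DF = 0.624509, PV = 1.280244
  t = 9.5000: CF_t = 2.050000, DF = 0.608387, PV = 1.247193
  t = 10.0000: CF_t = 102.050000, DF = 0.592681, PV = 60.483085
Price P = sum_t PV_t = 90.777681
First compute Macaulay numerator sum_t t * PV_t:
  t * PV_t at t = 0.5000: 0.998539
  t * PV_t at t = 1.0000: 1.945521
  t * PV_t at t = 1.5000: 2.842944
  t * PV_t at t = 2.0000: 3.692734
  t * PV_t at t = 2.5000: 4.496754
  t * PV_t at t = 3.0000: 5.256799
  t * PV_t at t = 3.5000: 5.974605
  t * PV_t at t = 4.0000: 6.651847
  t * PV_t at t = 4.5000: 7.290139
  t * PV_t at t = 5.0000: 7.891042
  t * PV_t at t = 5.5000: 8.456060
  t * PV_t at t = 6.0000: 8.986647
  t * PV_t at t = 6.5000: 9.484203
  t * PV_t at t = 7.0000: 9.950079
  t * PV_t at t = 7.5000: 10.385582
  t * PV_t at t = 8.0000: 10.791967
  t * PV_t at t = 8.5000: 11.170448
  t * PV_t at t = 9.0000: 11.522195
  t * PV_t at t = 9.5000: 11.848336
  t * PV_t at t = 10.0000: 604.830850
Macaulay duration D = 744.467288 / 90.777681 = 8.200995
Modified duration = D / (1 + y/m) = 8.200995 / (1 + 0.026500) = 7.989279

Answer: Modified duration = 7.9893


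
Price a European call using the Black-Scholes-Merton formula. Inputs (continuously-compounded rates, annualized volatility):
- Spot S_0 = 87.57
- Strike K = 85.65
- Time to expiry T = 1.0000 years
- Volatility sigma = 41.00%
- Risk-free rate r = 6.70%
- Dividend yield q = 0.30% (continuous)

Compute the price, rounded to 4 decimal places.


Answer: Price = 17.4947

Derivation:
d1 = (ln(S/K) + (r - q + 0.5*sigma^2) * T) / (sigma * sqrt(T)) = 0.41516890
d2 = d1 - sigma * sqrt(T) = 0.00516890
exp(-rT) = 0.93519520; exp(-qT) = 0.99700450
C = S_0 * exp(-qT) * N(d1) - K * exp(-rT) * N(d2)
N(d1) = 0.66099087; N(d2) = 0.50206208
C = 87.5700 * 0.99700450 * 0.66099087 - 85.6500 * 0.93519520 * 0.50206208 = 17.4947


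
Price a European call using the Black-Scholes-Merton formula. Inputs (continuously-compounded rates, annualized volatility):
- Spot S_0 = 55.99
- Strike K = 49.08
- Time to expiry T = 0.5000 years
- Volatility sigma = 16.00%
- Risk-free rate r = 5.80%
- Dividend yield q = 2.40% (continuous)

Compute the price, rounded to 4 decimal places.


d1 = (ln(S/K) + (r - q + 0.5*sigma^2) * T) / (sigma * sqrt(T)) = 1.37109316
d2 = d1 - sigma * sqrt(T) = 1.25795608
exp(-rT) = 0.97141646; exp(-qT) = 0.98807171
C = S_0 * exp(-qT) * N(d1) - K * exp(-rT) * N(d2)
N(d1) = 0.91482704; N(d2) = 0.89579618
C = 55.9900 * 0.98807171 * 0.91482704 - 49.0800 * 0.97141646 * 0.89579618 = 7.9012

Answer: Price = 7.9012


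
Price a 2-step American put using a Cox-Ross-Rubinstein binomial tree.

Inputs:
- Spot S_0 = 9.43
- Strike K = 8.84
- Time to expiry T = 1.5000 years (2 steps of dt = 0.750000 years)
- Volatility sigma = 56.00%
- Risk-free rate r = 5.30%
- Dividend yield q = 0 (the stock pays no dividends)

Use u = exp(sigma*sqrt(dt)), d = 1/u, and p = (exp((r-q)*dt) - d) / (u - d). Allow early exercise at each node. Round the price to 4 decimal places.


Answer: Price = V(0,0) = 1.6873

Derivation:
dt = T/N = 0.750000
u = exp(sigma*sqrt(dt)) = 1.624133; d = 1/u = 0.615713
p = (exp((r-q)*dt) - d) / (u - d) = 0.421290
Discount per step: exp(-r*dt) = 0.961030
Stock lattice S(k, i) with i counting down-moves:
  k=0: S(0,0) = 9.4300
  k=1: S(1,0) = 15.3156; S(1,1) = 5.8062
  k=2: S(2,0) = 24.8745; S(2,1) = 9.4300; S(2,2) = 3.5749
Terminal payoffs V(N, i) = max(K - S_T, 0):
  V(2,0) = 0.000000; V(2,1) = 0.000000; V(2,2) = 5.265063
Backward induction: V(k, i) = exp(-r*dt) * [p * V(k+1, i) + (1-p) * V(k+1, i+1)]; then take max(V_cont, immediate exercise) for American.
  V(1,0) = exp(-r*dt) * [p*0.000000 + (1-p)*0.000000] = 0.000000; exercise = 0.000000; V(1,0) = max -> 0.000000
  V(1,1) = exp(-r*dt) * [p*0.000000 + (1-p)*5.265063] = 2.928203; exercise = 3.033826; V(1,1) = max -> 3.033826
  V(0,0) = exp(-r*dt) * [p*0.000000 + (1-p)*3.033826] = 1.687284; exercise = 0.000000; V(0,0) = max -> 1.687284


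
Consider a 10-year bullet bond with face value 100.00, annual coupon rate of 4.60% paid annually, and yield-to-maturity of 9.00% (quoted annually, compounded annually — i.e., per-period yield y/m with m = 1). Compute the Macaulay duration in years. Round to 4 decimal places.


Coupon per period c = face * coupon_rate / m = 4.600000
Periods per year m = 1; per-period yield y/m = 0.090000
Number of cashflows N = 10
Cashflows (t years, CF_t, discount factor 1/(1+y/m)^(m*t), PV):
  t = 1.0000: CF_t = 4.600000, DF = 0.917431, PV = 4.220183
  t = 2.0000: CF_t = 4.600000, DF = 0.841680, PV = 3.871728
  t = 3.0000: CF_t = 4.600000, DF = 0.772183, PV = 3.552044
  t = 4.0000: CF_t = 4.600000, DF = 0.708425, PV = 3.258756
  t = 5.0000: CF_t = 4.600000, DF = 0.649931, PV = 2.989684
  t = 6.0000: CF_t = 4.600000, DF = 0.596267, PV = 2.742830
  t = 7.0000: CF_t = 4.600000, DF = 0.547034, PV = 2.516358
  t = 8.0000: CF_t = 4.600000, DF = 0.501866, PV = 2.308585
  t = 9.0000: CF_t = 4.600000, DF = 0.460428, PV = 2.117968
  t = 10.0000: CF_t = 104.600000, DF = 0.422411, PV = 44.184170
Price P = sum_t PV_t = 71.762306
Macaulay numerator sum_t t * PV_t:
  t * PV_t at t = 1.0000: 4.220183
  t * PV_t at t = 2.0000: 7.743456
  t * PV_t at t = 3.0000: 10.656132
  t * PV_t at t = 4.0000: 13.035024
  t * PV_t at t = 5.0000: 14.948422
  t * PV_t at t = 6.0000: 16.456978
  t * PV_t at t = 7.0000: 17.614503
  t * PV_t at t = 8.0000: 18.468679
  t * PV_t at t = 9.0000: 19.061710
  t * PV_t at t = 10.0000: 441.841704
Macaulay duration D = (sum_t t * PV_t) / P = 564.046791 / 71.762306 = 7.859931

Answer: Macaulay duration = 7.8599 years


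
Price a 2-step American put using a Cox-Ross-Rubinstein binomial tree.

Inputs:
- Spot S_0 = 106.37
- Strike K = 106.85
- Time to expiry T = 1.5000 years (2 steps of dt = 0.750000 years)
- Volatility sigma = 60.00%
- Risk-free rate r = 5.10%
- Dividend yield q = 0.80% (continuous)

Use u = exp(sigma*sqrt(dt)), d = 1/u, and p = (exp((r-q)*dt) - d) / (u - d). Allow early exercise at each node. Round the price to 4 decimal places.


dt = T/N = 0.750000
u = exp(sigma*sqrt(dt)) = 1.681381; d = 1/u = 0.594749
p = (exp((r-q)*dt) - d) / (u - d) = 0.403105
Discount per step: exp(-r*dt) = 0.962472
Stock lattice S(k, i) with i counting down-moves:
  k=0: S(0,0) = 106.3700
  k=1: S(1,0) = 178.8485; S(1,1) = 63.2635
  k=2: S(2,0) = 300.7123; S(2,1) = 106.3700; S(2,2) = 37.6259
Terminal payoffs V(N, i) = max(K - S_T, 0):
  V(2,0) = 0.000000; V(2,1) = 0.480000; V(2,2) = 69.224083
Backward induction: V(k, i) = exp(-r*dt) * [p * V(k+1, i) + (1-p) * V(k+1, i+1)]; then take max(V_cont, immediate exercise) for American.
  V(1,0) = exp(-r*dt) * [p*0.000000 + (1-p)*0.480000] = 0.275758; exercise = 0.000000; V(1,0) = max -> 0.275758
  V(1,1) = exp(-r*dt) * [p*0.480000 + (1-p)*69.224083] = 39.955122; exercise = 43.586513; V(1,1) = max -> 43.586513
  V(0,0) = exp(-r*dt) * [p*0.275758 + (1-p)*43.586513] = 25.147223; exercise = 0.480000; V(0,0) = max -> 25.147223

Answer: Price = V(0,0) = 25.1472


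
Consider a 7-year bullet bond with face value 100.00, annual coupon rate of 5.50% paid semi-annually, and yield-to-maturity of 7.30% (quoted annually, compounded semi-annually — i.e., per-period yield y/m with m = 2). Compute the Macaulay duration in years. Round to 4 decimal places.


Coupon per period c = face * coupon_rate / m = 2.750000
Periods per year m = 2; per-period yield y/m = 0.036500
Number of cashflows N = 14
Cashflows (t years, CF_t, discount factor 1/(1+y/m)^(m*t), PV):
  t = 0.5000: CF_t = 2.750000, DF = 0.964785, PV = 2.653160
  t = 1.0000: CF_t = 2.750000, DF = 0.930811, PV = 2.559730
  t = 1.5000: CF_t = 2.750000, DF = 0.898033, PV = 2.469590
  t = 2.0000: CF_t = 2.750000, DF = 0.866409, PV = 2.382624
  t = 2.5000: CF_t = 2.750000, DF = 0.835898, PV = 2.298720
  t = 3.0000: CF_t = 2.750000, DF = 0.806462, PV = 2.217772
  t = 3.5000: CF_t = 2.750000, DF = 0.778063, PV = 2.139674
  t = 4.0000: CF_t = 2.750000, DF = 0.750664, PV = 2.064326
  t = 4.5000: CF_t = 2.750000, DF = 0.724230, PV = 1.991631
  t = 5.0000: CF_t = 2.750000, DF = 0.698726, PV = 1.921497
  t = 5.5000: CF_t = 2.750000, DF = 0.674121, PV = 1.853832
  t = 6.0000: CF_t = 2.750000, DF = 0.650382, PV = 1.788550
  t = 6.5000: CF_t = 2.750000, DF = 0.627479, PV = 1.725567
  t = 7.0000: CF_t = 102.750000, DF = 0.605382, PV = 62.203030
Price P = sum_t PV_t = 90.269700
Macaulay numerator sum_t t * PV_t:
  t * PV_t at t = 0.5000: 1.326580
  t * PV_t at t = 1.0000: 2.559730
  t * PV_t at t = 1.5000: 3.704384
  t * PV_t at t = 2.0000: 4.765248
  t * PV_t at t = 2.5000: 5.746801
  t * PV_t at t = 3.0000: 6.653315
  t * PV_t at t = 3.5000: 7.488858
  t * PV_t at t = 4.0000: 8.257303
  t * PV_t at t = 4.5000: 8.962341
  t * PV_t at t = 5.0000: 9.607483
  t * PV_t at t = 5.5000: 10.196075
  t * PV_t at t = 6.0000: 10.731298
  t * PV_t at t = 6.5000: 11.216182
  t * PV_t at t = 7.0000: 435.421210
Macaulay duration D = (sum_t t * PV_t) / P = 526.636809 / 90.269700 = 5.834037

Answer: Macaulay duration = 5.8340 years


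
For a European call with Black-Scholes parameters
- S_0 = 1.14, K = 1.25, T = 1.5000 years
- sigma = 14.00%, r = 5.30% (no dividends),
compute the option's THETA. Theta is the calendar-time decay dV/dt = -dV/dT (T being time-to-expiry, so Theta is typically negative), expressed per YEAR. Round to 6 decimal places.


Answer: Theta = -0.052713

Derivation:
d1 = 0.0121582820; d2 = -0.1593060000
phi(d1) = 0.3989127949; exp(-qT) = 1.0000000000; exp(-rT) = 0.9235780200
Theta = -S*exp(-qT)*phi(d1)*sigma/(2*sqrt(T)) - r*K*exp(-rT)*N(d2) + q*S*exp(-qT)*N(d1)
N(d1) = 0.5048503332; N(d2) = 0.4367138969; sqrt(T) = 1.2247448714
Term 1 = -1.1400 * 1.0000000000 * 0.3989127949 * 0.1400 / (2 * 1.2247448714) = -0.0259917325
Term 2 = -0.0530 * 1.2500 * 0.9235780200 * 0.4367138969 = -0.0267212323
Term 3 = 0 (no dividend yield, q = 0)
Theta = -0.0259917325 + (-0.0267212323) + (0.0000000000) = -0.052713


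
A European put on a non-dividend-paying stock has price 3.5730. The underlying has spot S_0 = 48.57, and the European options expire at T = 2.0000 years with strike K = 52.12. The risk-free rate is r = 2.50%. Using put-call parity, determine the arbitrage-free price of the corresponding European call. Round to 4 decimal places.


Put-call parity: C - P = S_0 * exp(-qT) - K * exp(-rT).
S_0 * exp(-qT) = 48.5700 * 1.00000000 = 48.57000000
K * exp(-rT) = 52.1200 * 0.95122942 = 49.57807760
C = P + S*exp(-qT) - K*exp(-rT)
C = 3.5730 + 48.57000000 - 49.57807760 = 2.5649

Answer: Call price = 2.5649


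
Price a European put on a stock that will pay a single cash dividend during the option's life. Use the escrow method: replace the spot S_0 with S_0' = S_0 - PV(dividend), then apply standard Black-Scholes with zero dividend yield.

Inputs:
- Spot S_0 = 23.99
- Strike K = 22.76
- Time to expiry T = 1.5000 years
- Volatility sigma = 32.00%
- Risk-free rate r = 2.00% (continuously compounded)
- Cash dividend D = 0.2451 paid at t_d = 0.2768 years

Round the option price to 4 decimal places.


PV(D) = D * exp(-r * t_d) = 0.2451 * 0.99447930 = 0.24374688
S_0' = S_0 - PV(D) = 23.9900 - 0.24374688 = 23.74625312
d1 = (ln(S_0'/K) + (r + sigma^2/2)*T) / (sigma*sqrt(T)) = 0.38074293
d2 = d1 - sigma*sqrt(T) = -0.01117543
exp(-rT) = 0.97044553
N(-d1) = 0.35169700; N(-d2) = 0.50445826
P = K * exp(-rT) * N(-d2) - S_0' * N(-d1) = 22.7600 * 0.97044553 * 0.50445826 - 23.74625312 * 0.35169700 = 2.7907

Answer: Price = 2.7907


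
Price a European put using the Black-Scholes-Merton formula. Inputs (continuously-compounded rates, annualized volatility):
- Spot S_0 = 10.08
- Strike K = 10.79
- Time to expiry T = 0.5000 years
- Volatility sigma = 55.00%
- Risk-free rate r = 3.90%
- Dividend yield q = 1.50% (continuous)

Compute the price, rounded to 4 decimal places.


d1 = (ln(S/K) + (r - q + 0.5*sigma^2) * T) / (sigma * sqrt(T)) = 0.05029068
d2 = d1 - sigma * sqrt(T) = -0.33861805
exp(-rT) = 0.98068890; exp(-qT) = 0.99252805
P = K * exp(-rT) * N(-d2) - S_0 * exp(-qT) * N(-d1)
N(-d1) = 0.47994538; N(-d2) = 0.63255126
P = 10.7900 * 0.98068890 * 0.63255126 - 10.0800 * 0.99252805 * 0.47994538 = 1.8917

Answer: Price = 1.8917


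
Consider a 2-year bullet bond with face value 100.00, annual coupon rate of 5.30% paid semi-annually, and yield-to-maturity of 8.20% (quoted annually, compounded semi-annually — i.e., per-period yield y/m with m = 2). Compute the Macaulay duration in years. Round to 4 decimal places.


Answer: Macaulay duration = 1.9215 years

Derivation:
Coupon per period c = face * coupon_rate / m = 2.650000
Periods per year m = 2; per-period yield y/m = 0.041000
Number of cashflows N = 4
Cashflows (t years, CF_t, discount factor 1/(1+y/m)^(m*t), PV):
  t = 0.5000: CF_t = 2.650000, DF = 0.960615, PV = 2.545629
  t = 1.0000: CF_t = 2.650000, DF = 0.922781, PV = 2.445369
  t = 1.5000: CF_t = 2.650000, DF = 0.886437, PV = 2.349058
  t = 2.0000: CF_t = 102.650000, DF = 0.851524, PV = 87.408977
Price P = sum_t PV_t = 94.749033
Macaulay numerator sum_t t * PV_t:
  t * PV_t at t = 0.5000: 1.272815
  t * PV_t at t = 1.0000: 2.445369
  t * PV_t at t = 1.5000: 3.523587
  t * PV_t at t = 2.0000: 174.817953
Macaulay duration D = (sum_t t * PV_t) / P = 182.059724 / 94.749033 = 1.921494


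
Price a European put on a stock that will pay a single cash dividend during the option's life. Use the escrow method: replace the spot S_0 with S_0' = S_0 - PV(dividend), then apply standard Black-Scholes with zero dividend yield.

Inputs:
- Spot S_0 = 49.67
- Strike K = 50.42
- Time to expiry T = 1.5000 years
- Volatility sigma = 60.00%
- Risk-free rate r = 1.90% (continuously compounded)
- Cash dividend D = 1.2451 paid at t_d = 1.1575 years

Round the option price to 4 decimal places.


Answer: Price = 14.2473

Derivation:
PV(D) = D * exp(-r * t_d) = 1.2451 * 0.97824757 = 1.21801605
S_0' = S_0 - PV(D) = 49.6700 - 1.21801605 = 48.45198395
d1 = (ln(S_0'/K) + (r + sigma^2/2)*T) / (sigma*sqrt(T)) = 0.35202619
d2 = d1 - sigma*sqrt(T) = -0.38282073
exp(-rT) = 0.97190229
N(-d1) = 0.36240931; N(-d2) = 0.64907366
P = K * exp(-rT) * N(-d2) - S_0' * N(-d1) = 50.4200 * 0.97190229 * 0.64907366 - 48.45198395 * 0.36240931 = 14.2473


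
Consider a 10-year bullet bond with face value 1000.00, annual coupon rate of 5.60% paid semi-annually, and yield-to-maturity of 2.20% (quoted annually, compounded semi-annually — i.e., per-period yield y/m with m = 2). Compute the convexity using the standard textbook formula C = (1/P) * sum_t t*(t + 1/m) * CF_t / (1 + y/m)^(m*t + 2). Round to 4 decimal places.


Answer: Convexity = 77.0187

Derivation:
Coupon per period c = face * coupon_rate / m = 28.000000
Periods per year m = 2; per-period yield y/m = 0.011000
Number of cashflows N = 20
Cashflows (t years, CF_t, discount factor 1/(1+y/m)^(m*t), PV):
  t = 0.5000: CF_t = 28.000000, DF = 0.989120, PV = 27.695351
  t = 1.0000: CF_t = 28.000000, DF = 0.978358, PV = 27.394017
  t = 1.5000: CF_t = 28.000000, DF = 0.967713, PV = 27.095961
  t = 2.0000: CF_t = 28.000000, DF = 0.957184, PV = 26.801149
  t = 2.5000: CF_t = 28.000000, DF = 0.946769, PV = 26.509544
  t = 3.0000: CF_t = 28.000000, DF = 0.936468, PV = 26.221112
  t = 3.5000: CF_t = 28.000000, DF = 0.926279, PV = 25.935818
  t = 4.0000: CF_t = 28.000000, DF = 0.916201, PV = 25.653628
  t = 4.5000: CF_t = 28.000000, DF = 0.906232, PV = 25.374508
  t = 5.0000: CF_t = 28.000000, DF = 0.896372, PV = 25.098425
  t = 5.5000: CF_t = 28.000000, DF = 0.886620, PV = 24.825347
  t = 6.0000: CF_t = 28.000000, DF = 0.876973, PV = 24.555239
  t = 6.5000: CF_t = 28.000000, DF = 0.867431, PV = 24.288070
  t = 7.0000: CF_t = 28.000000, DF = 0.857993, PV = 24.023808
  t = 7.5000: CF_t = 28.000000, DF = 0.848658, PV = 23.762422
  t = 8.0000: CF_t = 28.000000, DF = 0.839424, PV = 23.503879
  t = 8.5000: CF_t = 28.000000, DF = 0.830291, PV = 23.248149
  t = 9.0000: CF_t = 28.000000, DF = 0.821257, PV = 22.995202
  t = 9.5000: CF_t = 28.000000, DF = 0.812322, PV = 22.745007
  t = 10.0000: CF_t = 1028.000000, DF = 0.803483, PV = 825.980896
Price P = sum_t PV_t = 1303.707531
Convexity numerator sum_t t*(t + 1/m) * CF_t / (1+y/m)^(m*t + 2):
  t = 0.5000: term = 13.547981
  t = 1.0000: term = 40.201723
  t = 1.5000: term = 79.528631
  t = 2.0000: term = 131.105558
  t = 2.5000: term = 194.518632
  t = 3.0000: term = 269.363090
  t = 3.5000: term = 355.243113
  t = 4.0000: term = 451.771657
  t = 4.5000: term = 558.570297
  t = 5.0000: term = 675.269070
  t = 5.5000: term = 801.506315
  t = 6.0000: term = 936.928522
  t = 6.5000: term = 1081.190184
  t = 7.0000: term = 1233.953645
  t = 7.5000: term = 1394.888959
  t = 8.0000: term = 1563.673742
  t = 8.5000: term = 1739.993037
  t = 9.0000: term = 1923.539169
  t = 9.5000: term = 2114.011615
  t = 10.0000: term = 84851.005026
Convexity = (1/P) * sum = 100409.809967 / 1303.707531 = 77.018662
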